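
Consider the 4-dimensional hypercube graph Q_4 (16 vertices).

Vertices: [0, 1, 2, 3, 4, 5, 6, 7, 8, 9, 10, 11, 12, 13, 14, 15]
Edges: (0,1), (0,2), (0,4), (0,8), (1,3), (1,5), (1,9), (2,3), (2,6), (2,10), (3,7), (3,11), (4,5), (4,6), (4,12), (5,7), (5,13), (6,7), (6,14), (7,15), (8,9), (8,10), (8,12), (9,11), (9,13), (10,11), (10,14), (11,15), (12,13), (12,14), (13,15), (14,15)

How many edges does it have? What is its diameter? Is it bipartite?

The 4-dimensional hypercube Q_4 has 16 vertices and each vertex has degree 4.
Total edges = 16 * 4 / 2 = 32.
Diameter = 4 (max Hamming distance between binary labels).
Hypercubes are bipartite (partition by parity of binary representation).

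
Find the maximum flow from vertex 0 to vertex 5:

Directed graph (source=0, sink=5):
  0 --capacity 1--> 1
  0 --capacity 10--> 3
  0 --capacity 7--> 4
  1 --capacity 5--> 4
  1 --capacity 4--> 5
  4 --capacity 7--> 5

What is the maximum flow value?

Computing max flow:
  Flow on (0->1): 1/1
  Flow on (0->4): 7/7
  Flow on (1->5): 1/4
  Flow on (4->5): 7/7
Maximum flow = 8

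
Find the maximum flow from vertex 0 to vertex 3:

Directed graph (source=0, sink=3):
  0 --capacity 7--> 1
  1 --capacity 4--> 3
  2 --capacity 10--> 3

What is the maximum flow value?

Computing max flow:
  Flow on (0->1): 4/7
  Flow on (1->3): 4/4
Maximum flow = 4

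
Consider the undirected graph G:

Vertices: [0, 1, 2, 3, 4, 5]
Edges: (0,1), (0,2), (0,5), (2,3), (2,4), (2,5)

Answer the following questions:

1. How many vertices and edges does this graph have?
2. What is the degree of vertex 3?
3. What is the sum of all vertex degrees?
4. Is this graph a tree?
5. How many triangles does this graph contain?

Count: 6 vertices, 6 edges.
Vertex 3 has neighbors [2], degree = 1.
Handshaking lemma: 2 * 6 = 12.
A tree on 6 vertices has 5 edges. This graph has 6 edges (1 extra). Not a tree.
Number of triangles = 1.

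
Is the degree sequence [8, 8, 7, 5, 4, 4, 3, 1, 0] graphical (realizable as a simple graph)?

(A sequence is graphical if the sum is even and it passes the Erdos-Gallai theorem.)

Sum of degrees = 40. Sum is even but fails Erdos-Gallai. The sequence is NOT graphical.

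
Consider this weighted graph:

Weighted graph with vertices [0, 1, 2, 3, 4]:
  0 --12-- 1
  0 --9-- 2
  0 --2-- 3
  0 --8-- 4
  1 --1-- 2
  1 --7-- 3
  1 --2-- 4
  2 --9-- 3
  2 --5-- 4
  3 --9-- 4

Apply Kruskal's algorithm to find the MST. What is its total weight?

Applying Kruskal's algorithm (sort edges by weight, add if no cycle):
  Add (1,2) w=1
  Add (0,3) w=2
  Add (1,4) w=2
  Skip (2,4) w=5 (creates cycle)
  Add (1,3) w=7
  Skip (0,4) w=8 (creates cycle)
  Skip (0,2) w=9 (creates cycle)
  Skip (2,3) w=9 (creates cycle)
  Skip (3,4) w=9 (creates cycle)
  Skip (0,1) w=12 (creates cycle)
MST weight = 12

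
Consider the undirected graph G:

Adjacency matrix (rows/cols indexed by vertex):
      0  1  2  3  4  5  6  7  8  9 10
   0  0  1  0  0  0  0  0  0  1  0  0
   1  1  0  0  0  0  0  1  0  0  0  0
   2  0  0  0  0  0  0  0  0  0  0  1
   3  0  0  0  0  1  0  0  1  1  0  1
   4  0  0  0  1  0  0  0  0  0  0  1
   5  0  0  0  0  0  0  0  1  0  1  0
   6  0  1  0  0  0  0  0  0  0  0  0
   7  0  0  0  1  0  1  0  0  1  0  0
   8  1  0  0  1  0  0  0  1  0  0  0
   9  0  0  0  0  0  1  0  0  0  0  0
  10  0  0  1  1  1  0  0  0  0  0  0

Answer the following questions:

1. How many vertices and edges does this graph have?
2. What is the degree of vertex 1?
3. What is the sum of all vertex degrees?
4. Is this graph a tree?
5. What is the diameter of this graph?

Count: 11 vertices, 12 edges.
Vertex 1 has neighbors [0, 6], degree = 2.
Handshaking lemma: 2 * 12 = 24.
A tree on 11 vertices has 10 edges. This graph has 12 edges (2 extra). Not a tree.
Diameter (longest shortest path) = 6.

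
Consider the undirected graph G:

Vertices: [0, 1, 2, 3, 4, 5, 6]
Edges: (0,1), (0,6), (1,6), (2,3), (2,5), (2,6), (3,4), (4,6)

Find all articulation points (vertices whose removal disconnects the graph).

An articulation point is a vertex whose removal disconnects the graph.
Articulation points: [2, 6]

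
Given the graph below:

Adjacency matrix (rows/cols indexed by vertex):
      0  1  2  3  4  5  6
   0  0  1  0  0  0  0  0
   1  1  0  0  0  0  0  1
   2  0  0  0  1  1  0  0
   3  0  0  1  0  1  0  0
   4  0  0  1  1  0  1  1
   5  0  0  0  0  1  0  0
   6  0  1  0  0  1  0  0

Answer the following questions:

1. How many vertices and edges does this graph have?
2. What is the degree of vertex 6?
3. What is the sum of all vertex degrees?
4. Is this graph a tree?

Count: 7 vertices, 7 edges.
Vertex 6 has neighbors [1, 4], degree = 2.
Handshaking lemma: 2 * 7 = 14.
A tree on 7 vertices has 6 edges. This graph has 7 edges (1 extra). Not a tree.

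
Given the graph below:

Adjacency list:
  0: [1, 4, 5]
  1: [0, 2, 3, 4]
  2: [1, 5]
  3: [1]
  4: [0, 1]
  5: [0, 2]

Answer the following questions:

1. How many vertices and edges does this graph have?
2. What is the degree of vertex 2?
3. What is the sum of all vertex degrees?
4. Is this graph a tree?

Count: 6 vertices, 7 edges.
Vertex 2 has neighbors [1, 5], degree = 2.
Handshaking lemma: 2 * 7 = 14.
A tree on 6 vertices has 5 edges. This graph has 7 edges (2 extra). Not a tree.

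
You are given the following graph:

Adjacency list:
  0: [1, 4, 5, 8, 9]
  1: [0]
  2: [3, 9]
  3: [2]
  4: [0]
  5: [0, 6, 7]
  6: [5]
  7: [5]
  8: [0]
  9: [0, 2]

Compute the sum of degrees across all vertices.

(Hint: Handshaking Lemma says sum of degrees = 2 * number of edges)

Count edges: 9 edges.
By Handshaking Lemma: sum of degrees = 2 * 9 = 18.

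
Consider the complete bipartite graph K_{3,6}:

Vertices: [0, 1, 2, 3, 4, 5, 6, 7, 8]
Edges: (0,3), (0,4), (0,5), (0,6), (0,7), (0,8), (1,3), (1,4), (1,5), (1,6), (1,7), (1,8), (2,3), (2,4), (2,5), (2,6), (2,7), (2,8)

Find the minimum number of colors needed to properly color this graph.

K_{3,6} is bipartite: vertices split into two independent sets of size 3 and 6.
Color one set 0, the other 1. No adjacent vertices share a color.
Chromatic number = 2.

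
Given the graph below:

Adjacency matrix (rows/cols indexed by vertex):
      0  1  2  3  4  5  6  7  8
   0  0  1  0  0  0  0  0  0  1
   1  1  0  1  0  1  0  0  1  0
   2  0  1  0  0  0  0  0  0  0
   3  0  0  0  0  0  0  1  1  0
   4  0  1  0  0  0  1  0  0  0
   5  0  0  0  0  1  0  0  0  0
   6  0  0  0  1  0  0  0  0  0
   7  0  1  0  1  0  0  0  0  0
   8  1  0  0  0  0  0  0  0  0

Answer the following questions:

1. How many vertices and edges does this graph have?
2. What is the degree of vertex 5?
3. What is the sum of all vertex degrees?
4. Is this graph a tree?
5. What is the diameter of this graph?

Count: 9 vertices, 8 edges.
Vertex 5 has neighbors [4], degree = 1.
Handshaking lemma: 2 * 8 = 16.
A graph is a tree iff it is connected and has exactly n-1 edges. This graph is connected (all 9 vertices in one component) and has 9-1 = 8 edges. It is a tree.
Diameter (longest shortest path) = 5.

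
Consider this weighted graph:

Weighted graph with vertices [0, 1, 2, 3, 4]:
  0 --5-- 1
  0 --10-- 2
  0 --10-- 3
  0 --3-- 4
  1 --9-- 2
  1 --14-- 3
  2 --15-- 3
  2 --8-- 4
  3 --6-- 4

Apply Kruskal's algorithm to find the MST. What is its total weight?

Applying Kruskal's algorithm (sort edges by weight, add if no cycle):
  Add (0,4) w=3
  Add (0,1) w=5
  Add (3,4) w=6
  Add (2,4) w=8
  Skip (1,2) w=9 (creates cycle)
  Skip (0,2) w=10 (creates cycle)
  Skip (0,3) w=10 (creates cycle)
  Skip (1,3) w=14 (creates cycle)
  Skip (2,3) w=15 (creates cycle)
MST weight = 22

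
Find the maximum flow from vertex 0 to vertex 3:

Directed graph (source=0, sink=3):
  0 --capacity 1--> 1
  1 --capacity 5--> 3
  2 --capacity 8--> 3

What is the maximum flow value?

Computing max flow:
  Flow on (0->1): 1/1
  Flow on (1->3): 1/5
Maximum flow = 1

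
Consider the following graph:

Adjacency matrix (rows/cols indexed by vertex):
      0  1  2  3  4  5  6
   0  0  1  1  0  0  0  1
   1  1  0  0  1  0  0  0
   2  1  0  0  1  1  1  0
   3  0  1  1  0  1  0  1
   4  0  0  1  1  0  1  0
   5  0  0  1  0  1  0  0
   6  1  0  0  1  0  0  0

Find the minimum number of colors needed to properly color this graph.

The graph has a maximum clique of size 3 (lower bound on chromatic number).
A valid 3-coloring: {0: 1, 1: 0, 2: 0, 3: 1, 4: 2, 5: 1, 6: 0}.
Chromatic number = 3.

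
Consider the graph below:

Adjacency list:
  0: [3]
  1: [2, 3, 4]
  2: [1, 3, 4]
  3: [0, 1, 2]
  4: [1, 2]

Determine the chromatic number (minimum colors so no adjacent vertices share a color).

The graph has a maximum clique of size 3 (lower bound on chromatic number).
A valid 3-coloring: {0: 0, 1: 0, 2: 1, 3: 2, 4: 2}.
Chromatic number = 3.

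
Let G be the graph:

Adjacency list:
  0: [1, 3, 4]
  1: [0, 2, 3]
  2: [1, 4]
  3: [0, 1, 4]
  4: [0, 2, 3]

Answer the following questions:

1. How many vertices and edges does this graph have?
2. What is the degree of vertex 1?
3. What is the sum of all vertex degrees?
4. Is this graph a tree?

Count: 5 vertices, 7 edges.
Vertex 1 has neighbors [0, 2, 3], degree = 3.
Handshaking lemma: 2 * 7 = 14.
A tree on 5 vertices has 4 edges. This graph has 7 edges (3 extra). Not a tree.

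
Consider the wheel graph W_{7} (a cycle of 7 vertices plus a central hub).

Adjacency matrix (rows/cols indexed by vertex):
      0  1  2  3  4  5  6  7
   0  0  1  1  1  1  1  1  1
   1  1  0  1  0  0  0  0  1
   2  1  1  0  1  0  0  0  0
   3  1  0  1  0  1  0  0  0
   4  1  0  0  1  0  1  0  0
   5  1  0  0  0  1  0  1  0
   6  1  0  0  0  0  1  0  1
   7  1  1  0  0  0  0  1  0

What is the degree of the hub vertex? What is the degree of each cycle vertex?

The hub connects to all 7 cycle vertices, so deg(hub) = 7.
Each cycle vertex connects to 2 neighbors on the cycle plus the hub, so deg(cycle vertex) = 3.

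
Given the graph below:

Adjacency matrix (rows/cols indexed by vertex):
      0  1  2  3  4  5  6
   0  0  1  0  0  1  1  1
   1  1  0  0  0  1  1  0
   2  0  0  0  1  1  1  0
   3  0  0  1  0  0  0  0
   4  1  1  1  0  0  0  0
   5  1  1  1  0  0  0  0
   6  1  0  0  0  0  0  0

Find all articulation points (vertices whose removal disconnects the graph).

An articulation point is a vertex whose removal disconnects the graph.
Articulation points: [0, 2]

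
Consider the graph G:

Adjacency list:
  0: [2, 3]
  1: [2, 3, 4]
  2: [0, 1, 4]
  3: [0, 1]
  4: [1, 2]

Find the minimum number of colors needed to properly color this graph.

The graph has a maximum clique of size 3 (lower bound on chromatic number).
A valid 3-coloring: {0: 0, 1: 0, 2: 1, 3: 1, 4: 2}.
Chromatic number = 3.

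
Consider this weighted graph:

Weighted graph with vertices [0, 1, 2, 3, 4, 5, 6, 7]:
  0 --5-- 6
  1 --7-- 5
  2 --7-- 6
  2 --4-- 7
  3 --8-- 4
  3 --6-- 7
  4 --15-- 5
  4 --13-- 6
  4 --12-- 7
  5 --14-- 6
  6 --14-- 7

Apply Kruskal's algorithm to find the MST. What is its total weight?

Applying Kruskal's algorithm (sort edges by weight, add if no cycle):
  Add (2,7) w=4
  Add (0,6) w=5
  Add (3,7) w=6
  Add (1,5) w=7
  Add (2,6) w=7
  Add (3,4) w=8
  Skip (4,7) w=12 (creates cycle)
  Skip (4,6) w=13 (creates cycle)
  Add (5,6) w=14
  Skip (6,7) w=14 (creates cycle)
  Skip (4,5) w=15 (creates cycle)
MST weight = 51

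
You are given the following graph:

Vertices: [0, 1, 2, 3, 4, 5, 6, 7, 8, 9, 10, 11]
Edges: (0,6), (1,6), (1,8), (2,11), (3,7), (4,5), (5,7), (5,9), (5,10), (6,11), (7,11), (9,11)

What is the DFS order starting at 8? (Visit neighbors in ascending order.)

DFS from vertex 8 (neighbors processed in ascending order):
Visit order: 8, 1, 6, 0, 11, 2, 7, 3, 5, 4, 9, 10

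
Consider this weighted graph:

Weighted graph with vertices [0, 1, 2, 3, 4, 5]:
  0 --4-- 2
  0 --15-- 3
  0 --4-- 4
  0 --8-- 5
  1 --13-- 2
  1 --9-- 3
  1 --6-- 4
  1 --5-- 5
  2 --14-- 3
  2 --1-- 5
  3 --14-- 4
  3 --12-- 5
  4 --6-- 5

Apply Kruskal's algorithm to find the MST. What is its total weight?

Applying Kruskal's algorithm (sort edges by weight, add if no cycle):
  Add (2,5) w=1
  Add (0,4) w=4
  Add (0,2) w=4
  Add (1,5) w=5
  Skip (1,4) w=6 (creates cycle)
  Skip (4,5) w=6 (creates cycle)
  Skip (0,5) w=8 (creates cycle)
  Add (1,3) w=9
  Skip (3,5) w=12 (creates cycle)
  Skip (1,2) w=13 (creates cycle)
  Skip (2,3) w=14 (creates cycle)
  Skip (3,4) w=14 (creates cycle)
  Skip (0,3) w=15 (creates cycle)
MST weight = 23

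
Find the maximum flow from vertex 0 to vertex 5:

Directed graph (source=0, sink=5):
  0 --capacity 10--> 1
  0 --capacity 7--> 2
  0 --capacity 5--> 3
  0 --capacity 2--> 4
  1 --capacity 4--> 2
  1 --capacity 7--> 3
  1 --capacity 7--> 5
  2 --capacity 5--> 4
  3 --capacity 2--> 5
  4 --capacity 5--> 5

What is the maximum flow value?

Computing max flow:
  Flow on (0->1): 7/10
  Flow on (0->2): 5/7
  Flow on (0->3): 2/5
  Flow on (1->5): 7/7
  Flow on (2->4): 5/5
  Flow on (3->5): 2/2
  Flow on (4->5): 5/5
Maximum flow = 14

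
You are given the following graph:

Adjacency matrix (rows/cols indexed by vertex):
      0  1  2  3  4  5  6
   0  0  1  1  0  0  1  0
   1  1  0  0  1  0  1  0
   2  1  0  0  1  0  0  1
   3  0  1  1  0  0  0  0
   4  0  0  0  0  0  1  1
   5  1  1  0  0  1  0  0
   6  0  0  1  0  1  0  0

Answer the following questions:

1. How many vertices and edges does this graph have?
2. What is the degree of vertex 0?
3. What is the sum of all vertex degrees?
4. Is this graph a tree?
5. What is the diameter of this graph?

Count: 7 vertices, 9 edges.
Vertex 0 has neighbors [1, 2, 5], degree = 3.
Handshaking lemma: 2 * 9 = 18.
A tree on 7 vertices has 6 edges. This graph has 9 edges (3 extra). Not a tree.
Diameter (longest shortest path) = 3.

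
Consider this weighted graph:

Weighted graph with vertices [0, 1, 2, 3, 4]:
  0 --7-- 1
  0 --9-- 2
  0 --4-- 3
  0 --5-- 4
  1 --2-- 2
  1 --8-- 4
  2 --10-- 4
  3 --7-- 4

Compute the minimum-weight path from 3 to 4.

Using Dijkstra's algorithm from vertex 3:
Shortest path: 3 -> 4
Total weight: 7 = 7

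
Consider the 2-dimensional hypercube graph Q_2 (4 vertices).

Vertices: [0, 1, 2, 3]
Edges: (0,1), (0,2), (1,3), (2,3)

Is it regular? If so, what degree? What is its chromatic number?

In Q_2, every vertex has exactly 2 neighbors (flip one of 2 bits), so it is 2-regular.
Q_2 is bipartite (partition by bit-parity), so chromatic number = 2.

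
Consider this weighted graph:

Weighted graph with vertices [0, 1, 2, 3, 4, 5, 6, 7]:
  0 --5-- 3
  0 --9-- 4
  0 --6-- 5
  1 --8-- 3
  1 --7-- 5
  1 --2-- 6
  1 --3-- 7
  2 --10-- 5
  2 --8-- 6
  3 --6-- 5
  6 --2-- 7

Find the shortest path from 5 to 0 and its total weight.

Using Dijkstra's algorithm from vertex 5:
Shortest path: 5 -> 0
Total weight: 6 = 6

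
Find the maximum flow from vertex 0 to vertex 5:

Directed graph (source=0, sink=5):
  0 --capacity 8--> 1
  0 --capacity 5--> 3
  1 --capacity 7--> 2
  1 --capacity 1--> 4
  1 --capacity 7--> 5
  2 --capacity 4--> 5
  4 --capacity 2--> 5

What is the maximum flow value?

Computing max flow:
  Flow on (0->1): 8/8
  Flow on (1->2): 1/7
  Flow on (1->5): 7/7
  Flow on (2->5): 1/4
Maximum flow = 8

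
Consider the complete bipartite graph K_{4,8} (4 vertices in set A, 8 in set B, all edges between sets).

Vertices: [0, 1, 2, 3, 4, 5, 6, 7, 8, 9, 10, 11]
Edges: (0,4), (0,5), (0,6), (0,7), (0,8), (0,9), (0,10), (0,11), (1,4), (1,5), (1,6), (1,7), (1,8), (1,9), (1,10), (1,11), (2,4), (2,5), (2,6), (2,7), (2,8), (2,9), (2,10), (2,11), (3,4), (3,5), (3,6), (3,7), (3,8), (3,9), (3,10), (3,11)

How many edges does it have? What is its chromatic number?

K_{4,8} has 4 * 8 = 32 edges.
Bipartite graphs have chromatic number 2 (color each partition differently).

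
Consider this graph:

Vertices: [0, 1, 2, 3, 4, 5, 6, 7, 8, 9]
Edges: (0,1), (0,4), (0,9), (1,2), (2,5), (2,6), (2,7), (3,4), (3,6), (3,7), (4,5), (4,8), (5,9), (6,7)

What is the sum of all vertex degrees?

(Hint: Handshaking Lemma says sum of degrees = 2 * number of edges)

Count edges: 14 edges.
By Handshaking Lemma: sum of degrees = 2 * 14 = 28.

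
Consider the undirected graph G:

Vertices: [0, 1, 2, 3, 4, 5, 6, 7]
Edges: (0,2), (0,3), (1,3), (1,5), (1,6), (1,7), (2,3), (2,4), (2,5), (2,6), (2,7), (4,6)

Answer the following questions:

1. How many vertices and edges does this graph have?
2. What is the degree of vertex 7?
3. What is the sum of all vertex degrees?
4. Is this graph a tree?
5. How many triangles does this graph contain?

Count: 8 vertices, 12 edges.
Vertex 7 has neighbors [1, 2], degree = 2.
Handshaking lemma: 2 * 12 = 24.
A tree on 8 vertices has 7 edges. This graph has 12 edges (5 extra). Not a tree.
Number of triangles = 2.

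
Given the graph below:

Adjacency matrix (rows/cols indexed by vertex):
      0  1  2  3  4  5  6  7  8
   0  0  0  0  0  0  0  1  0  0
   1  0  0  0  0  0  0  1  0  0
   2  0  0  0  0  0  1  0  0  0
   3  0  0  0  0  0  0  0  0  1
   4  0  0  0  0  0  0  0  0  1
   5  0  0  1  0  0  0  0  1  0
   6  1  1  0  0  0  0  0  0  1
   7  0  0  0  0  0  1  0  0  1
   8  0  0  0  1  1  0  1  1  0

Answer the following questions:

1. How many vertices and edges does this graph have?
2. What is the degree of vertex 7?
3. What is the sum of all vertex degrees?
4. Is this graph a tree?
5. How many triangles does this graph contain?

Count: 9 vertices, 8 edges.
Vertex 7 has neighbors [5, 8], degree = 2.
Handshaking lemma: 2 * 8 = 16.
A graph is a tree iff it is connected and has exactly n-1 edges. This graph is connected (all 9 vertices in one component) and has 9-1 = 8 edges. It is a tree.
Number of triangles = 0.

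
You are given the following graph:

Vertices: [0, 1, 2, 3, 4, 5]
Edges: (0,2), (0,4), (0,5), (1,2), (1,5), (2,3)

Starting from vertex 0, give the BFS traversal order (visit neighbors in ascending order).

BFS from vertex 0 (neighbors processed in ascending order):
Visit order: 0, 2, 4, 5, 1, 3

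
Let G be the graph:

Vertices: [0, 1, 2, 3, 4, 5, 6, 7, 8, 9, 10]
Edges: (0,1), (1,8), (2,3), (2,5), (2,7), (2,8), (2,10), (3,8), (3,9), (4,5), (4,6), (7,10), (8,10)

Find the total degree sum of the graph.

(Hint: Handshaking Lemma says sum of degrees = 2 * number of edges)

Count edges: 13 edges.
By Handshaking Lemma: sum of degrees = 2 * 13 = 26.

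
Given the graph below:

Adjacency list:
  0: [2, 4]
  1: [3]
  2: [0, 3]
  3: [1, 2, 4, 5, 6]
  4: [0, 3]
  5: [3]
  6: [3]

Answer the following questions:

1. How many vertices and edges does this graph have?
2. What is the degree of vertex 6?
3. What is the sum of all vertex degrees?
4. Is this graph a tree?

Count: 7 vertices, 7 edges.
Vertex 6 has neighbors [3], degree = 1.
Handshaking lemma: 2 * 7 = 14.
A tree on 7 vertices has 6 edges. This graph has 7 edges (1 extra). Not a tree.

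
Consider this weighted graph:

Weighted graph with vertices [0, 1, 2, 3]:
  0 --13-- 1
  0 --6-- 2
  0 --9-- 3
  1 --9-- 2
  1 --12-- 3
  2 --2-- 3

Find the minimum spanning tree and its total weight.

Applying Kruskal's algorithm (sort edges by weight, add if no cycle):
  Add (2,3) w=2
  Add (0,2) w=6
  Skip (0,3) w=9 (creates cycle)
  Add (1,2) w=9
  Skip (1,3) w=12 (creates cycle)
  Skip (0,1) w=13 (creates cycle)
MST weight = 17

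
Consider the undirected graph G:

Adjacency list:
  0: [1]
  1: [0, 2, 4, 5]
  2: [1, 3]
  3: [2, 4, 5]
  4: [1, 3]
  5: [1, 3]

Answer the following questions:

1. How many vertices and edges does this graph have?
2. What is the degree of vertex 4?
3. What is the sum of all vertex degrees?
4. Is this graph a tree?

Count: 6 vertices, 7 edges.
Vertex 4 has neighbors [1, 3], degree = 2.
Handshaking lemma: 2 * 7 = 14.
A tree on 6 vertices has 5 edges. This graph has 7 edges (2 extra). Not a tree.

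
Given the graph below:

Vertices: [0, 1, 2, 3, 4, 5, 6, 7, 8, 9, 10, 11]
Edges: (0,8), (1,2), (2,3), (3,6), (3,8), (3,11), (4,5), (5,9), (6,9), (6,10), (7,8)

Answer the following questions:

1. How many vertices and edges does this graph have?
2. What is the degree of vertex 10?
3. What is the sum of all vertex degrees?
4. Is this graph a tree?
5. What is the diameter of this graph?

Count: 12 vertices, 11 edges.
Vertex 10 has neighbors [6], degree = 1.
Handshaking lemma: 2 * 11 = 22.
A graph is a tree iff it is connected and has exactly n-1 edges. This graph is connected (all 12 vertices in one component) and has 12-1 = 11 edges. It is a tree.
Diameter (longest shortest path) = 6.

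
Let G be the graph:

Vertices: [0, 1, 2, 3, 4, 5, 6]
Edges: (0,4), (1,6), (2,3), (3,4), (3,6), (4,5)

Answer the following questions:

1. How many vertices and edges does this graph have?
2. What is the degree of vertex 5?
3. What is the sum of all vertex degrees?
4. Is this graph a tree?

Count: 7 vertices, 6 edges.
Vertex 5 has neighbors [4], degree = 1.
Handshaking lemma: 2 * 6 = 12.
A graph is a tree iff it is connected and has exactly n-1 edges. This graph is connected (all 7 vertices in one component) and has 7-1 = 6 edges. It is a tree.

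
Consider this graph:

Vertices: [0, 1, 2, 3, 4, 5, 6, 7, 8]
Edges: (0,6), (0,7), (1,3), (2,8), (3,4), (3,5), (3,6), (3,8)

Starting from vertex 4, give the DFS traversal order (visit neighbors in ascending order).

DFS from vertex 4 (neighbors processed in ascending order):
Visit order: 4, 3, 1, 5, 6, 0, 7, 8, 2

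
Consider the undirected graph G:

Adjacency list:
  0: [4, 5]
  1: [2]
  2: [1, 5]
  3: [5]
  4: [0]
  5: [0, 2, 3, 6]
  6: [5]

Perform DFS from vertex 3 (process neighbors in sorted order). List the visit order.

DFS from vertex 3 (neighbors processed in ascending order):
Visit order: 3, 5, 0, 4, 2, 1, 6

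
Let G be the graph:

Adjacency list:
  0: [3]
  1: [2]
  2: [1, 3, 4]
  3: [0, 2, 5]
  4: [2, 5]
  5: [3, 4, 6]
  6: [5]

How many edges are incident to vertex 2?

Vertex 2 has neighbors [1, 3, 4], so deg(2) = 3.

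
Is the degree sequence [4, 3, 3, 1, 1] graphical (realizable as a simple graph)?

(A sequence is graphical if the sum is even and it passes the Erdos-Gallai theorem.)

Sum of degrees = 12. Sum is even but fails Erdos-Gallai. The sequence is NOT graphical.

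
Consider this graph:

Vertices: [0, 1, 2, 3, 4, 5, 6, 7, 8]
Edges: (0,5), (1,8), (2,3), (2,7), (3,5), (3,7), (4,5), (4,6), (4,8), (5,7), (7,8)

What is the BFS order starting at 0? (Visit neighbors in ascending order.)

BFS from vertex 0 (neighbors processed in ascending order):
Visit order: 0, 5, 3, 4, 7, 2, 6, 8, 1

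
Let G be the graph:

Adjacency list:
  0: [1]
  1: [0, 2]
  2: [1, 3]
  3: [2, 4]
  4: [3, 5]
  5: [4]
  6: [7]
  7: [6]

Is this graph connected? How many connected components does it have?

Checking connectivity: the graph has 2 connected component(s).
Components: [[0, 1, 2, 3, 4, 5], [6, 7]]. The graph is NOT connected.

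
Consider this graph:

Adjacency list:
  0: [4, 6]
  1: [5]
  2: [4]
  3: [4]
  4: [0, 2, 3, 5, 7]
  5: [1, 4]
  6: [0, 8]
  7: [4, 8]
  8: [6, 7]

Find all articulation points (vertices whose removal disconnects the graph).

An articulation point is a vertex whose removal disconnects the graph.
Articulation points: [4, 5]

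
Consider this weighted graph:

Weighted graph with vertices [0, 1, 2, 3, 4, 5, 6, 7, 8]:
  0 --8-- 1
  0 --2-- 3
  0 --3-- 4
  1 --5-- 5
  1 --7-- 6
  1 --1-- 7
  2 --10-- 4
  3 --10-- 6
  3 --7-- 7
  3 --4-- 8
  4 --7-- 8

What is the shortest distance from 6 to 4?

Using Dijkstra's algorithm from vertex 6:
Shortest path: 6 -> 3 -> 0 -> 4
Total weight: 10 + 2 + 3 = 15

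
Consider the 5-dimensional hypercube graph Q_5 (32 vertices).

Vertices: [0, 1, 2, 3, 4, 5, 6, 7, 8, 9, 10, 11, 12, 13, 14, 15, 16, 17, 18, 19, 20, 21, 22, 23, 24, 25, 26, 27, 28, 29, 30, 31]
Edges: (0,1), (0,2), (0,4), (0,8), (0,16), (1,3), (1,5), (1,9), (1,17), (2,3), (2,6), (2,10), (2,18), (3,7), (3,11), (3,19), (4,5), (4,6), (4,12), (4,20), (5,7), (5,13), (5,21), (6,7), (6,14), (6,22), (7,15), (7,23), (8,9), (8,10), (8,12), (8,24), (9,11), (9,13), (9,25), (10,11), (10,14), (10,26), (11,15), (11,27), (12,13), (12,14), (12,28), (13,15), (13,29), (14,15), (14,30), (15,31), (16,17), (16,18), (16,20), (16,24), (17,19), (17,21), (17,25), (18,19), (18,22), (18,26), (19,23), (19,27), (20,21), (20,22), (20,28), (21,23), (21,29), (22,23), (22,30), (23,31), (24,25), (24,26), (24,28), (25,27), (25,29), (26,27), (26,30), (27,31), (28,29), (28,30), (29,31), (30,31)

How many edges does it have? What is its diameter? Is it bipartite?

The 5-dimensional hypercube Q_5 has 32 vertices and each vertex has degree 5.
Total edges = 32 * 5 / 2 = 80.
Diameter = 5 (max Hamming distance between binary labels).
Hypercubes are bipartite (partition by parity of binary representation).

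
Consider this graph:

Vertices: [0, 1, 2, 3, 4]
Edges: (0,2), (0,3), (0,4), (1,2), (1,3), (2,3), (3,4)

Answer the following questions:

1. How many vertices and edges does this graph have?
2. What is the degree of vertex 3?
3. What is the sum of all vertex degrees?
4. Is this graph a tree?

Count: 5 vertices, 7 edges.
Vertex 3 has neighbors [0, 1, 2, 4], degree = 4.
Handshaking lemma: 2 * 7 = 14.
A tree on 5 vertices has 4 edges. This graph has 7 edges (3 extra). Not a tree.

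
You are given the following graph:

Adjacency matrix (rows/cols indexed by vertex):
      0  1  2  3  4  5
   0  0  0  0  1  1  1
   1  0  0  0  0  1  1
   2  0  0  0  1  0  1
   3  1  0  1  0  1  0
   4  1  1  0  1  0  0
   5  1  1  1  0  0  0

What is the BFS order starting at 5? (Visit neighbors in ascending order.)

BFS from vertex 5 (neighbors processed in ascending order):
Visit order: 5, 0, 1, 2, 3, 4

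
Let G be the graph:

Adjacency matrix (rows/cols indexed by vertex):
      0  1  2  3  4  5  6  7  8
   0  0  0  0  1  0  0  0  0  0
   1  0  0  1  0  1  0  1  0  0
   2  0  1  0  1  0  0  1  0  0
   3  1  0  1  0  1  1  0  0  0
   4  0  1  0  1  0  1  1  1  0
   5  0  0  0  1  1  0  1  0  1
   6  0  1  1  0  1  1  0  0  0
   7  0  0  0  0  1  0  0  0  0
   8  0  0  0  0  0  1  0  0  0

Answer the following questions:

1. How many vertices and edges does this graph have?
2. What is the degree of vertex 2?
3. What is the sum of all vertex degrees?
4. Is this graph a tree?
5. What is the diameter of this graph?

Count: 9 vertices, 13 edges.
Vertex 2 has neighbors [1, 3, 6], degree = 3.
Handshaking lemma: 2 * 13 = 26.
A tree on 9 vertices has 8 edges. This graph has 13 edges (5 extra). Not a tree.
Diameter (longest shortest path) = 3.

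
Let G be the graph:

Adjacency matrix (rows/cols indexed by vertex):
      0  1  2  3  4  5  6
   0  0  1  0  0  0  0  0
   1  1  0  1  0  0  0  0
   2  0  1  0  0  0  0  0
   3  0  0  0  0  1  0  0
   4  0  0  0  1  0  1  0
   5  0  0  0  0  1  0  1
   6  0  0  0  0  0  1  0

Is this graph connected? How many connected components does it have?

Checking connectivity: the graph has 2 connected component(s).
Components: [[0, 1, 2], [3, 4, 5, 6]]. The graph is NOT connected.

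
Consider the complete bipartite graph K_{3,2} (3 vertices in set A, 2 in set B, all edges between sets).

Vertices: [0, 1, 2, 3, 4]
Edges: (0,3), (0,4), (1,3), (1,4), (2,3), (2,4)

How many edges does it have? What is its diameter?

K_{3,2} has 3 * 2 = 6 edges.
Any vertex reaches any opposite-side vertex in 1 step; same-side vertices reach in 2 steps via any opposite-side vertex.
Diameter = 2.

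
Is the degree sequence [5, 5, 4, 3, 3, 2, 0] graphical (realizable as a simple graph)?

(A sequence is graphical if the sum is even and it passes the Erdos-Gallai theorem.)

Sum of degrees = 22. Sum is even and passes Erdos-Gallai. The sequence IS graphical.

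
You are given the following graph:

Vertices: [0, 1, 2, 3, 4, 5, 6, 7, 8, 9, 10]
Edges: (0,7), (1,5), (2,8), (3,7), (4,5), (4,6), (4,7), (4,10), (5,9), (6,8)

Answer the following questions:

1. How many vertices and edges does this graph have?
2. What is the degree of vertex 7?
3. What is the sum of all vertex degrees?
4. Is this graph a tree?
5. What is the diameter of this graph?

Count: 11 vertices, 10 edges.
Vertex 7 has neighbors [0, 3, 4], degree = 3.
Handshaking lemma: 2 * 10 = 20.
A graph is a tree iff it is connected and has exactly n-1 edges. This graph is connected (all 11 vertices in one component) and has 11-1 = 10 edges. It is a tree.
Diameter (longest shortest path) = 5.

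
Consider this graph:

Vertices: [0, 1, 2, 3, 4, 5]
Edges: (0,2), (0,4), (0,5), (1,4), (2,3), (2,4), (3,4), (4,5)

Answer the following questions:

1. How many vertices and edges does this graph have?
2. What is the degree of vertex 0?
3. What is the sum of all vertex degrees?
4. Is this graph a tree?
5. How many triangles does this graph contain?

Count: 6 vertices, 8 edges.
Vertex 0 has neighbors [2, 4, 5], degree = 3.
Handshaking lemma: 2 * 8 = 16.
A tree on 6 vertices has 5 edges. This graph has 8 edges (3 extra). Not a tree.
Number of triangles = 3.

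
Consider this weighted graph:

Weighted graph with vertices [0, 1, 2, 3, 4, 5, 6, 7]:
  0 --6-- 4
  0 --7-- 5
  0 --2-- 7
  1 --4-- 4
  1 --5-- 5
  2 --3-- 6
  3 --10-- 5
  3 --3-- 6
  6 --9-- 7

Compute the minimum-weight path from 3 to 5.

Using Dijkstra's algorithm from vertex 3:
Shortest path: 3 -> 5
Total weight: 10 = 10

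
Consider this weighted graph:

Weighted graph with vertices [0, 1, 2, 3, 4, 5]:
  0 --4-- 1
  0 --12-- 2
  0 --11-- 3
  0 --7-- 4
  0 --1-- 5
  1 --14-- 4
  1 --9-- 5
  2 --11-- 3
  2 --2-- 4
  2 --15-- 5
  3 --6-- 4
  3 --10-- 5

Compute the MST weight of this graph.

Applying Kruskal's algorithm (sort edges by weight, add if no cycle):
  Add (0,5) w=1
  Add (2,4) w=2
  Add (0,1) w=4
  Add (3,4) w=6
  Add (0,4) w=7
  Skip (1,5) w=9 (creates cycle)
  Skip (3,5) w=10 (creates cycle)
  Skip (0,3) w=11 (creates cycle)
  Skip (2,3) w=11 (creates cycle)
  Skip (0,2) w=12 (creates cycle)
  Skip (1,4) w=14 (creates cycle)
  Skip (2,5) w=15 (creates cycle)
MST weight = 20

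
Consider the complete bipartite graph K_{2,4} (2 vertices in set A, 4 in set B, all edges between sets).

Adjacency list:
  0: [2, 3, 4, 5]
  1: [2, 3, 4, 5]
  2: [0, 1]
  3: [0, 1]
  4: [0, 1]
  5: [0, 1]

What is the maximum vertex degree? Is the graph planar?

Set-A vertices have degree 4; set-B vertices have degree 2. Maximum degree = max(2,4) = 4.
min(2,4) <= 2, so K_{2,4} avoids a K_{3,3} subdivision and is planar.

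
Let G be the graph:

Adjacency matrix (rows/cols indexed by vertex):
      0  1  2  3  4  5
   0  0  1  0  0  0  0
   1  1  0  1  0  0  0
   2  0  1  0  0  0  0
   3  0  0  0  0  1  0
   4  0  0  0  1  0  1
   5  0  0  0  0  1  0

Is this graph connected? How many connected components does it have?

Checking connectivity: the graph has 2 connected component(s).
Components: [[0, 1, 2], [3, 4, 5]]. The graph is NOT connected.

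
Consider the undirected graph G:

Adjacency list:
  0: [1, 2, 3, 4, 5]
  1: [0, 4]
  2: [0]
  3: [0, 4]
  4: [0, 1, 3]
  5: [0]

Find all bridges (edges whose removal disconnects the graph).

A bridge is an edge whose removal increases the number of connected components.
Bridges found: (0,2), (0,5)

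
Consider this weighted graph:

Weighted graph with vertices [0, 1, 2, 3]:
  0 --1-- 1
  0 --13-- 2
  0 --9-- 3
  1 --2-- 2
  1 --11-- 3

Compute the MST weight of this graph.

Applying Kruskal's algorithm (sort edges by weight, add if no cycle):
  Add (0,1) w=1
  Add (1,2) w=2
  Add (0,3) w=9
  Skip (1,3) w=11 (creates cycle)
  Skip (0,2) w=13 (creates cycle)
MST weight = 12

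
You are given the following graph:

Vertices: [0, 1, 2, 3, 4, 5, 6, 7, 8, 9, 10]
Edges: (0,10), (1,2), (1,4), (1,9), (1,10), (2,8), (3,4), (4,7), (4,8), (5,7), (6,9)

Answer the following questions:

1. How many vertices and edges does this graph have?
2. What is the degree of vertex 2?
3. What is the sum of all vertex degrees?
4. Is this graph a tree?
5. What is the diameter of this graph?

Count: 11 vertices, 11 edges.
Vertex 2 has neighbors [1, 8], degree = 2.
Handshaking lemma: 2 * 11 = 22.
A tree on 11 vertices has 10 edges. This graph has 11 edges (1 extra). Not a tree.
Diameter (longest shortest path) = 5.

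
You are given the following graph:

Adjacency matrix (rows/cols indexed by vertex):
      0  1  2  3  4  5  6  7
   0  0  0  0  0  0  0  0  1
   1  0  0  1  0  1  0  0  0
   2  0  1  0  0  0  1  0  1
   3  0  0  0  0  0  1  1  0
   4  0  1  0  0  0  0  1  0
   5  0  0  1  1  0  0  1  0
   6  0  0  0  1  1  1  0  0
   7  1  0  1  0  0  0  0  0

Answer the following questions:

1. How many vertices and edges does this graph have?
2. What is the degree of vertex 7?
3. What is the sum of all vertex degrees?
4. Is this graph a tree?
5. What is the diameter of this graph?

Count: 8 vertices, 9 edges.
Vertex 7 has neighbors [0, 2], degree = 2.
Handshaking lemma: 2 * 9 = 18.
A tree on 8 vertices has 7 edges. This graph has 9 edges (2 extra). Not a tree.
Diameter (longest shortest path) = 4.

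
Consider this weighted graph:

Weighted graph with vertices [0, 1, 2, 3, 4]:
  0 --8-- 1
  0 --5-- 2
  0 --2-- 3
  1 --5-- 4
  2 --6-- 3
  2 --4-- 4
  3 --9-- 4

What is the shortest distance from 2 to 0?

Using Dijkstra's algorithm from vertex 2:
Shortest path: 2 -> 0
Total weight: 5 = 5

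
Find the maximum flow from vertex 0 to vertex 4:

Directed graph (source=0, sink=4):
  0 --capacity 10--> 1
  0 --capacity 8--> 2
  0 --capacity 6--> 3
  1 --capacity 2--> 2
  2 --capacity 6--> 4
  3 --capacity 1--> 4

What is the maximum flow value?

Computing max flow:
  Flow on (0->1): 2/10
  Flow on (0->2): 4/8
  Flow on (0->3): 1/6
  Flow on (1->2): 2/2
  Flow on (2->4): 6/6
  Flow on (3->4): 1/1
Maximum flow = 7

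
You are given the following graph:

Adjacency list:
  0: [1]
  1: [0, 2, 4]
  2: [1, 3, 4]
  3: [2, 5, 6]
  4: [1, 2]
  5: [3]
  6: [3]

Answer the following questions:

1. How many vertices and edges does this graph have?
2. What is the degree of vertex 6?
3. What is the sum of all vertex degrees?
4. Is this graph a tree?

Count: 7 vertices, 7 edges.
Vertex 6 has neighbors [3], degree = 1.
Handshaking lemma: 2 * 7 = 14.
A tree on 7 vertices has 6 edges. This graph has 7 edges (1 extra). Not a tree.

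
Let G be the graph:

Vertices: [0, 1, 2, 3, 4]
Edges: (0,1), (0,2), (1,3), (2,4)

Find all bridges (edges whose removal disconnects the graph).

A bridge is an edge whose removal increases the number of connected components.
Bridges found: (0,1), (0,2), (1,3), (2,4)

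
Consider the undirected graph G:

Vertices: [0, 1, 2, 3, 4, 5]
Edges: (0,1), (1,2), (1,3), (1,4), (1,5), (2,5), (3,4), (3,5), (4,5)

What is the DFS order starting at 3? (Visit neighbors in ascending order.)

DFS from vertex 3 (neighbors processed in ascending order):
Visit order: 3, 1, 0, 2, 5, 4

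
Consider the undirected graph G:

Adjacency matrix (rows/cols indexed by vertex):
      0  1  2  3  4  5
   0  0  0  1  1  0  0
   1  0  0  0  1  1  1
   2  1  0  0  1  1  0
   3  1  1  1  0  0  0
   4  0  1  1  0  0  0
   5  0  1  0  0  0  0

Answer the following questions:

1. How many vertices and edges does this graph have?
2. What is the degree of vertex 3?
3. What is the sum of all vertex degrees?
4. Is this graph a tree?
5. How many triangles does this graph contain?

Count: 6 vertices, 7 edges.
Vertex 3 has neighbors [0, 1, 2], degree = 3.
Handshaking lemma: 2 * 7 = 14.
A tree on 6 vertices has 5 edges. This graph has 7 edges (2 extra). Not a tree.
Number of triangles = 1.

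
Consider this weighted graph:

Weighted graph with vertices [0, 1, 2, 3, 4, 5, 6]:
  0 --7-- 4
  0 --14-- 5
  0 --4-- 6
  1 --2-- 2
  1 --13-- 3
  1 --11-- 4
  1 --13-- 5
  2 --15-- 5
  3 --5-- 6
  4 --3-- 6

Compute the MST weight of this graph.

Applying Kruskal's algorithm (sort edges by weight, add if no cycle):
  Add (1,2) w=2
  Add (4,6) w=3
  Add (0,6) w=4
  Add (3,6) w=5
  Skip (0,4) w=7 (creates cycle)
  Add (1,4) w=11
  Add (1,5) w=13
  Skip (1,3) w=13 (creates cycle)
  Skip (0,5) w=14 (creates cycle)
  Skip (2,5) w=15 (creates cycle)
MST weight = 38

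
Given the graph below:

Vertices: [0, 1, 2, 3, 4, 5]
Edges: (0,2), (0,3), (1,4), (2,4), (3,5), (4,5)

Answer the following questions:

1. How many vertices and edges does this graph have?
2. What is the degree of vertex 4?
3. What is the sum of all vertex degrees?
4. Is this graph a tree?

Count: 6 vertices, 6 edges.
Vertex 4 has neighbors [1, 2, 5], degree = 3.
Handshaking lemma: 2 * 6 = 12.
A tree on 6 vertices has 5 edges. This graph has 6 edges (1 extra). Not a tree.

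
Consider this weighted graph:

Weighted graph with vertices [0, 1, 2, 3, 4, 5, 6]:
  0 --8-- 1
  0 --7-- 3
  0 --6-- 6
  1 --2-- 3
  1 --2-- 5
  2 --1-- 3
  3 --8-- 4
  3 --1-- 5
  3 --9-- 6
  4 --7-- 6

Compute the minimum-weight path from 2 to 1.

Using Dijkstra's algorithm from vertex 2:
Shortest path: 2 -> 3 -> 1
Total weight: 1 + 2 = 3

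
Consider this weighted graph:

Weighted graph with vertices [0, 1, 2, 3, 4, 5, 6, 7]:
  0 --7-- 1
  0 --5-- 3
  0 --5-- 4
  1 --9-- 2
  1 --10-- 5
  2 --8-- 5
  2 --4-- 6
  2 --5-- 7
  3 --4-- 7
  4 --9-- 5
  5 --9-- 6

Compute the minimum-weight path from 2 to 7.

Using Dijkstra's algorithm from vertex 2:
Shortest path: 2 -> 7
Total weight: 5 = 5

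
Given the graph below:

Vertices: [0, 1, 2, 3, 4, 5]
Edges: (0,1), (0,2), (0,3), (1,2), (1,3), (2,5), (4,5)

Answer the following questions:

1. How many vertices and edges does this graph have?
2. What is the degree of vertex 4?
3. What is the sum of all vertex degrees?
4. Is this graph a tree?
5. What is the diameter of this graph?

Count: 6 vertices, 7 edges.
Vertex 4 has neighbors [5], degree = 1.
Handshaking lemma: 2 * 7 = 14.
A tree on 6 vertices has 5 edges. This graph has 7 edges (2 extra). Not a tree.
Diameter (longest shortest path) = 4.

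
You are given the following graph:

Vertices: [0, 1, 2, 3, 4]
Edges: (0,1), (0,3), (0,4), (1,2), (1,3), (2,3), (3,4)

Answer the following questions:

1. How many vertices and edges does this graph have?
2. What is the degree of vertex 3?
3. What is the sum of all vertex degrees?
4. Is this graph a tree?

Count: 5 vertices, 7 edges.
Vertex 3 has neighbors [0, 1, 2, 4], degree = 4.
Handshaking lemma: 2 * 7 = 14.
A tree on 5 vertices has 4 edges. This graph has 7 edges (3 extra). Not a tree.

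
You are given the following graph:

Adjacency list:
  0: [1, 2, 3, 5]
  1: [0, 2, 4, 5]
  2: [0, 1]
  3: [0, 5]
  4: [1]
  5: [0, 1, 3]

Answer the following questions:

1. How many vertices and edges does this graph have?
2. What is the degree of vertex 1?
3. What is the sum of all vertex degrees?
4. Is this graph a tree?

Count: 6 vertices, 8 edges.
Vertex 1 has neighbors [0, 2, 4, 5], degree = 4.
Handshaking lemma: 2 * 8 = 16.
A tree on 6 vertices has 5 edges. This graph has 8 edges (3 extra). Not a tree.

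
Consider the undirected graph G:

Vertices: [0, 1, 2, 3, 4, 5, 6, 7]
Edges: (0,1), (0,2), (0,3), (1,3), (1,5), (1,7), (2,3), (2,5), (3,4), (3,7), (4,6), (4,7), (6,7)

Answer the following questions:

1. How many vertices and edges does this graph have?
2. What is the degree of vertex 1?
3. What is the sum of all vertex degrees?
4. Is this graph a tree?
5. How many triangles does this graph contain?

Count: 8 vertices, 13 edges.
Vertex 1 has neighbors [0, 3, 5, 7], degree = 4.
Handshaking lemma: 2 * 13 = 26.
A tree on 8 vertices has 7 edges. This graph has 13 edges (6 extra). Not a tree.
Number of triangles = 5.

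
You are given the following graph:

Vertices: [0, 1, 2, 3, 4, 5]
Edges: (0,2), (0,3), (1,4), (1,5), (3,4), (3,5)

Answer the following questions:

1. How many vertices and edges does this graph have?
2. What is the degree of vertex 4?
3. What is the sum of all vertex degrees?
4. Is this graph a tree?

Count: 6 vertices, 6 edges.
Vertex 4 has neighbors [1, 3], degree = 2.
Handshaking lemma: 2 * 6 = 12.
A tree on 6 vertices has 5 edges. This graph has 6 edges (1 extra). Not a tree.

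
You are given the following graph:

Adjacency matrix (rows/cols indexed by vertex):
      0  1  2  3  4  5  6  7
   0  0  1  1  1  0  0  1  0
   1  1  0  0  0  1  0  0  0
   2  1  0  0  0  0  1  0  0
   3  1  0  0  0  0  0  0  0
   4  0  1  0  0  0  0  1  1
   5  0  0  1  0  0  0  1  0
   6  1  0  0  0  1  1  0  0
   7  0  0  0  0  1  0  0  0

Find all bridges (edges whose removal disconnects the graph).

A bridge is an edge whose removal increases the number of connected components.
Bridges found: (0,3), (4,7)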